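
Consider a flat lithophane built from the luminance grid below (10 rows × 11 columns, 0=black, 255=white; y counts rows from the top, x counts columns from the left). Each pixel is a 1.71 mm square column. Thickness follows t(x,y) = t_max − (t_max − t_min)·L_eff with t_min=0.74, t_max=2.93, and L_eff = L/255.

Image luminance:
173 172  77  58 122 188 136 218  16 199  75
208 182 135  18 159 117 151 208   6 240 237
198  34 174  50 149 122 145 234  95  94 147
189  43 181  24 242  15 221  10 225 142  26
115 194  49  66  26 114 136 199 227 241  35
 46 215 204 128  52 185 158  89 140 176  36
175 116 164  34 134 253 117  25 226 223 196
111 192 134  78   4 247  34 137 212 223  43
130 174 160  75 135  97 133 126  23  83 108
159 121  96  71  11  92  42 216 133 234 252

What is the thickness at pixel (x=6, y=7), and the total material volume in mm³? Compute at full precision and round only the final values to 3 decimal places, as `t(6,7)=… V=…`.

span = t_max - t_min = 2.93 - 0.74 = 2.190
L(6,7) = 34, L_eff = 34/255 = 0.133333
t(6,7) = 2.93 - 2.190·0.133333 = 2.638
Σt over all 10·11 pixels = 337159/1700 ≈ 198.3288235
V = pitch²·Σt = 1.71²·337159/1700 = 579.933

t(6,7)=2.638 V=579.933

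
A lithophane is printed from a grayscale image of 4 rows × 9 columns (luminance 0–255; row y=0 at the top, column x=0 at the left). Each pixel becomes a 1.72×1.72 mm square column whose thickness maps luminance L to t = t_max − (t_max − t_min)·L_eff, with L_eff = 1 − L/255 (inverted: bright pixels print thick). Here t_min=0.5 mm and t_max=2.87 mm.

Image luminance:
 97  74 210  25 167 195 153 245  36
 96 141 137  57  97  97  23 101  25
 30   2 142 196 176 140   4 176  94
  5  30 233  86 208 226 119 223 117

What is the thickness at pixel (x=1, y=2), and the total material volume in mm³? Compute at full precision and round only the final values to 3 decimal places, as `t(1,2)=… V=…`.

t(1,2)=0.519 V=168.266

span = t_max - t_min = 2.87 - 0.5 = 2.370
L(1,2) = 2, L_eff = 1 - 2/255 = 0.992157 (inverted)
t(1,2) = 2.87 - 2.370·0.992157 = 0.519
Σt over all 4·9 pixels = 483457/8500 ≈ 56.8772941
V = pitch²·Σt = 1.72²·483457/8500 = 168.266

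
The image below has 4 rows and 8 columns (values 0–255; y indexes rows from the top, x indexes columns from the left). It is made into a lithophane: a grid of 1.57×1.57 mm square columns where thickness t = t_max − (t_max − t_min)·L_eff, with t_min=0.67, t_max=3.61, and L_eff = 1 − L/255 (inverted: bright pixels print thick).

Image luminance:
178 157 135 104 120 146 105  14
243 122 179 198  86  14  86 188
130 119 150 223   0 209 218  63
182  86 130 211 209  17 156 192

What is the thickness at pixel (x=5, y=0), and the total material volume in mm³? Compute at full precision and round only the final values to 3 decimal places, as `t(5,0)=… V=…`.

span = t_max - t_min = 3.61 - 0.67 = 2.940
L(5,0) = 146, L_eff = 1 - 146/255 = 0.427451 (inverted)
t(5,0) = 3.61 - 2.940·0.427451 = 2.353
Σt over all 4·8 pixels = 1221/17 ≈ 71.8235294
V = pitch²·Σt = 1.57²·1221/17 = 177.038

t(5,0)=2.353 V=177.038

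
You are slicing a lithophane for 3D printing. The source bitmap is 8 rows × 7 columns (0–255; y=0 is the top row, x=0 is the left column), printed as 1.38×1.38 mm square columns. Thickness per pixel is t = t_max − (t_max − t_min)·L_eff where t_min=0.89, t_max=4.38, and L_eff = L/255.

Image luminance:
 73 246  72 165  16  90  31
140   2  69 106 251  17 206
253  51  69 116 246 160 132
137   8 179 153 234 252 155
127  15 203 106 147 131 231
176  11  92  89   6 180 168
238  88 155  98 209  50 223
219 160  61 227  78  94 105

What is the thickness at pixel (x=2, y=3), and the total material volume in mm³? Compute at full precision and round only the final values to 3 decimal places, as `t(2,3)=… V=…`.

t(2,3)=1.930 V=276.426

span = t_max - t_min = 4.38 - 0.89 = 3.490
L(2,3) = 179, L_eff = 179/255 = 0.701961
t(2,3) = 4.38 - 3.490·0.701961 = 1.930
Σt over all 8·7 pixels = 925339/6375 ≈ 145.1512157
V = pitch²·Σt = 1.38²·925339/6375 = 276.426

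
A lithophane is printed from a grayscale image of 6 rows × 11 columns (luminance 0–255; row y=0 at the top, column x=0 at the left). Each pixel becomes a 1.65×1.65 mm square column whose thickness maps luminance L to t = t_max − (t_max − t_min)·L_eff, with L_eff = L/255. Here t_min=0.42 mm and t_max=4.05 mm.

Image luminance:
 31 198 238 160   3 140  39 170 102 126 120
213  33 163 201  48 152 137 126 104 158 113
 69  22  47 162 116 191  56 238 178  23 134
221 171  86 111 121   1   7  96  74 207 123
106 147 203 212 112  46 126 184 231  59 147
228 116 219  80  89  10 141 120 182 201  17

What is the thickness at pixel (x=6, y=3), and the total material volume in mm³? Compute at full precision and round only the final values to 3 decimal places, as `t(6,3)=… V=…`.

t(6,3)=3.950 V=409.735

span = t_max - t_min = 4.05 - 0.42 = 3.630
L(6,3) = 7, L_eff = 7/255 = 0.027451
t(6,3) = 4.05 - 3.630·0.027451 = 3.950
Σt over all 6·11 pixels = 255849/1700 ≈ 150.4994118
V = pitch²·Σt = 1.65²·255849/1700 = 409.735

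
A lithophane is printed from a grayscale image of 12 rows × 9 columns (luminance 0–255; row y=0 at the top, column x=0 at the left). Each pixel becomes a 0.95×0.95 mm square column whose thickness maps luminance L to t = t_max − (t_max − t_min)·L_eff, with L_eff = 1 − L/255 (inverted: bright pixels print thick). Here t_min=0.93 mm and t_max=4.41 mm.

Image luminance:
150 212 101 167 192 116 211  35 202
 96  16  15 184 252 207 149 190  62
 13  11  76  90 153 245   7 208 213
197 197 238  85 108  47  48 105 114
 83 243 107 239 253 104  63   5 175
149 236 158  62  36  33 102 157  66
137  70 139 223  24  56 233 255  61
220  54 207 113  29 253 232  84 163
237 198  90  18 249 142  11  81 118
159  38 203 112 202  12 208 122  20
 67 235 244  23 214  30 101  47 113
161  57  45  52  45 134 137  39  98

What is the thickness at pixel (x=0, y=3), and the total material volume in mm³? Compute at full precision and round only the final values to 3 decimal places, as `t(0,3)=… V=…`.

t(0,3)=3.618 V=258.126

span = t_max - t_min = 4.41 - 0.93 = 3.480
L(0,3) = 197, L_eff = 1 - 197/255 = 0.227451 (inverted)
t(0,3) = 4.41 - 3.480·0.227451 = 3.618
Σt over all 12·9 pixels = 607777/2125 ≈ 286.0127059
V = pitch²·Σt = 0.95²·607777/2125 = 258.126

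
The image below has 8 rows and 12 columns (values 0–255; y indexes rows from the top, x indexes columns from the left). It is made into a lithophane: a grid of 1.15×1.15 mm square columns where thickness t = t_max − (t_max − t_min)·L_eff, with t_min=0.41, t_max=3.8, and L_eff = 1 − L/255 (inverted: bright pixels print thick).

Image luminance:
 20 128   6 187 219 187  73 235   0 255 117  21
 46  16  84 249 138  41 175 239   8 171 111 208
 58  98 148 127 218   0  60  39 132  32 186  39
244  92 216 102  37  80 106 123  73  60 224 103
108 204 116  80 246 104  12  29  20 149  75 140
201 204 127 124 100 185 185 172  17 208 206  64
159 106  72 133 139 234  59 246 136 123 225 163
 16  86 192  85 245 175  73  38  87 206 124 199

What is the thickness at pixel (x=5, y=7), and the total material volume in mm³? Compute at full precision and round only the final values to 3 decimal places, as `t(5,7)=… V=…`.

t(5,7)=2.736 V=261.765

span = t_max - t_min = 3.8 - 0.41 = 3.390
L(5,7) = 175, L_eff = 1 - 175/255 = 0.313725 (inverted)
t(5,7) = 3.8 - 3.390·0.313725 = 2.736
Σt over all 8·12 pixels = 420606/2125 ≈ 197.9322353
V = pitch²·Σt = 1.15²·420606/2125 = 261.765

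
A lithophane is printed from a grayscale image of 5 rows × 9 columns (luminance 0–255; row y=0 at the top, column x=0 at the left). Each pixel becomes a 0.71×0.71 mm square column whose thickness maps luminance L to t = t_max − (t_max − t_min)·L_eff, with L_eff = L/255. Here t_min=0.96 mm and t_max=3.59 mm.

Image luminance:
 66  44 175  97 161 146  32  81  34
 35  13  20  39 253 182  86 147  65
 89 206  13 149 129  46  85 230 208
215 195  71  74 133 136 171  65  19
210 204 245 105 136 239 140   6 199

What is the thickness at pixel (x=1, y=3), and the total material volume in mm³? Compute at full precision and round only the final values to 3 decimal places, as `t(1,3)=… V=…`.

span = t_max - t_min = 3.59 - 0.96 = 2.630
L(1,3) = 195, L_eff = 195/255 = 0.764706
t(1,3) = 3.59 - 2.630·0.764706 = 1.579
Σt over all 5·9 pixels = 900301/8500 ≈ 105.9177647
V = pitch²·Σt = 0.71²·900301/8500 = 53.393

t(1,3)=1.579 V=53.393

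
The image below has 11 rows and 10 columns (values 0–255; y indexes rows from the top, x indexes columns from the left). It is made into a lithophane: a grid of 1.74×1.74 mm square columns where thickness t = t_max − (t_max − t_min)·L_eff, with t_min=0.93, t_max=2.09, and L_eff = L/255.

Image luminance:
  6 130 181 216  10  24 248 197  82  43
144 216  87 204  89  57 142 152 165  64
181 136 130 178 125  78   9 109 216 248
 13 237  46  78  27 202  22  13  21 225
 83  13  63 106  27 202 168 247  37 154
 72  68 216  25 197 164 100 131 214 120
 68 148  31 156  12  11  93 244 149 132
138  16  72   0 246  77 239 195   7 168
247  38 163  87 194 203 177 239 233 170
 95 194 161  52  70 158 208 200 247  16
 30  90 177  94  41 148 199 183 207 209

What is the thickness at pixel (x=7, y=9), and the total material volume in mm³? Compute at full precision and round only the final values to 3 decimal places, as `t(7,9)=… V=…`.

t(7,9)=1.180 V=504.744

span = t_max - t_min = 2.09 - 0.93 = 1.160
L(7,9) = 200, L_eff = 200/255 = 0.784314
t(7,9) = 2.09 - 1.160·0.784314 = 1.180
Σt over all 11·10 pixels = 141707/850 ≈ 166.7141176
V = pitch²·Σt = 1.74²·141707/850 = 504.744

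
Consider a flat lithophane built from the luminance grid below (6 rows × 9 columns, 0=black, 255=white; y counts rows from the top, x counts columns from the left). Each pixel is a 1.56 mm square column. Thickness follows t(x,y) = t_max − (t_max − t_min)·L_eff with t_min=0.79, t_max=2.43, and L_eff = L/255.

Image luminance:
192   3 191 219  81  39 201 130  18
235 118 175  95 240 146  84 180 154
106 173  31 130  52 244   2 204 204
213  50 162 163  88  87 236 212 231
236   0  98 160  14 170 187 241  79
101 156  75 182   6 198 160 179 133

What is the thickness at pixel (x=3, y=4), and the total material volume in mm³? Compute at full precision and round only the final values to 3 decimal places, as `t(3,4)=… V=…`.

span = t_max - t_min = 2.43 - 0.79 = 1.640
L(3,4) = 160, L_eff = 160/255 = 0.627451
t(3,4) = 2.43 - 1.640·0.627451 = 1.401
Σt over all 6·9 pixels = 353669/4250 ≈ 83.2162353
V = pitch²·Σt = 1.56²·353669/4250 = 202.515

t(3,4)=1.401 V=202.515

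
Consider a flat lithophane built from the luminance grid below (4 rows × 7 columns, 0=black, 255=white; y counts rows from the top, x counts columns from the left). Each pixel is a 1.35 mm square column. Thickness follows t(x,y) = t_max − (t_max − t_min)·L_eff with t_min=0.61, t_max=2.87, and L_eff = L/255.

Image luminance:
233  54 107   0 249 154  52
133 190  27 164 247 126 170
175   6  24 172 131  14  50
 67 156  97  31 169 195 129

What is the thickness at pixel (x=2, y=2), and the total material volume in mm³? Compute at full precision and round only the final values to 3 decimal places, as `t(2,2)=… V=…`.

span = t_max - t_min = 2.87 - 0.61 = 2.260
L(2,2) = 24, L_eff = 24/255 = 0.094118
t(2,2) = 2.87 - 2.260·0.094118 = 2.657
Σt over all 4·7 pixels = 324602/6375 ≈ 50.9179608
V = pitch²·Σt = 1.35²·324602/6375 = 92.798

t(2,2)=2.657 V=92.798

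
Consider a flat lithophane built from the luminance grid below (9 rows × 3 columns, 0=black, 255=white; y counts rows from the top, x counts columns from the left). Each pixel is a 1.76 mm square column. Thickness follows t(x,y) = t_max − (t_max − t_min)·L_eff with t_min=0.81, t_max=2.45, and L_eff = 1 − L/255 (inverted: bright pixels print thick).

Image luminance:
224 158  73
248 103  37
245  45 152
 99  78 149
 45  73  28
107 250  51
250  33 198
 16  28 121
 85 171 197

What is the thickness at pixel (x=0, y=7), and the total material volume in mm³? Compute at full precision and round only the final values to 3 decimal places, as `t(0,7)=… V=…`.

span = t_max - t_min = 2.45 - 0.81 = 1.640
L(0,7) = 16, L_eff = 1 - 16/255 = 0.937255 (inverted)
t(0,7) = 2.45 - 1.640·0.937255 = 0.913
Σt over all 9·3 pixels = 42.862
V = pitch²·Σt = 1.76²·42.862 = 132.769

t(0,7)=0.913 V=132.769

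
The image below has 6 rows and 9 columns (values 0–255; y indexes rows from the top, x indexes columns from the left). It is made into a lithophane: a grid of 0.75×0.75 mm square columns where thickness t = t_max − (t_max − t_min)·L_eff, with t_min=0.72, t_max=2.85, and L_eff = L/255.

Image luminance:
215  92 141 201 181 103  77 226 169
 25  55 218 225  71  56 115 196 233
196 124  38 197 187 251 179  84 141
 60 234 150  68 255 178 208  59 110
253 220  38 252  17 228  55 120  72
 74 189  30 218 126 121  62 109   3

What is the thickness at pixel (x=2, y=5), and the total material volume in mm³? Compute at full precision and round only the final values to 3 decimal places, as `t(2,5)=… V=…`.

t(2,5)=2.599 V=51.306

span = t_max - t_min = 2.85 - 0.72 = 2.130
L(2,5) = 30, L_eff = 30/255 = 0.117647
t(2,5) = 2.85 - 2.130·0.117647 = 2.599
Σt over all 6·9 pixels = 155059/1700 ≈ 91.2111765
V = pitch²·Σt = 0.75²·155059/1700 = 51.306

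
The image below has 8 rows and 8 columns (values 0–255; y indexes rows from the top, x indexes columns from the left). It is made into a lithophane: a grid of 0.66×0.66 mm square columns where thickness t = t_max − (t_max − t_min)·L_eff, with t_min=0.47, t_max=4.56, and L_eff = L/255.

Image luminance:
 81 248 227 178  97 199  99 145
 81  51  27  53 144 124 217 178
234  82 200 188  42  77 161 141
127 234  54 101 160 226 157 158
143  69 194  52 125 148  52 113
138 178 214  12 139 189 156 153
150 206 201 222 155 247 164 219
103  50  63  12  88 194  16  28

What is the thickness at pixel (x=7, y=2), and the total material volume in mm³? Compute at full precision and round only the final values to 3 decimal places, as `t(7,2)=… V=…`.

t(7,2)=2.298 V=66.453

span = t_max - t_min = 4.56 - 0.47 = 4.090
L(7,2) = 141, L_eff = 141/255 = 0.552941
t(7,2) = 4.56 - 4.090·0.552941 = 2.298
Σt over all 8·8 pixels = 972541/6375 ≈ 152.5554510
V = pitch²·Σt = 0.66²·972541/6375 = 66.453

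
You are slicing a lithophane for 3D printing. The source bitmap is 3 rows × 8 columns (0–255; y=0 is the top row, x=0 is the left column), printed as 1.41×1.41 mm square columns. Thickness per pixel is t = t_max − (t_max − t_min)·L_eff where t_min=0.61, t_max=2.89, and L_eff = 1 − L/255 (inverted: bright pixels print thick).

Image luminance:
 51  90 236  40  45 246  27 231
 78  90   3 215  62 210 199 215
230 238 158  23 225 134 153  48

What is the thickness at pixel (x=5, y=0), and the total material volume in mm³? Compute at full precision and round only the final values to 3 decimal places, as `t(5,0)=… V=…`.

t(5,0)=2.810 V=86.824

span = t_max - t_min = 2.89 - 0.61 = 2.280
L(5,0) = 246, L_eff = 1 - 246/255 = 0.035294 (inverted)
t(5,0) = 2.89 - 2.280·0.035294 = 2.810
Σt over all 3·8 pixels = 43.672
V = pitch²·Σt = 1.41²·43.672 = 86.824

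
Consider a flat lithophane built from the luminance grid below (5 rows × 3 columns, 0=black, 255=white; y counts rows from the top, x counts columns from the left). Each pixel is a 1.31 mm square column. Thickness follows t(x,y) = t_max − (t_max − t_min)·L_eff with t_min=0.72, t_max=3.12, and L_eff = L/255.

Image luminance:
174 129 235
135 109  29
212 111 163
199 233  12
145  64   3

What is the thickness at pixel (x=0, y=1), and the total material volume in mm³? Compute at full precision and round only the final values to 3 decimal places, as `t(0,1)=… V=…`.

span = t_max - t_min = 3.12 - 0.72 = 2.400
L(0,1) = 135, L_eff = 135/255 = 0.529412
t(0,1) = 3.12 - 2.400·0.529412 = 1.849
Σt over all 5·3 pixels = 12078/425 ≈ 28.4188235
V = pitch²·Σt = 1.31²·12078/425 = 48.770

t(0,1)=1.849 V=48.770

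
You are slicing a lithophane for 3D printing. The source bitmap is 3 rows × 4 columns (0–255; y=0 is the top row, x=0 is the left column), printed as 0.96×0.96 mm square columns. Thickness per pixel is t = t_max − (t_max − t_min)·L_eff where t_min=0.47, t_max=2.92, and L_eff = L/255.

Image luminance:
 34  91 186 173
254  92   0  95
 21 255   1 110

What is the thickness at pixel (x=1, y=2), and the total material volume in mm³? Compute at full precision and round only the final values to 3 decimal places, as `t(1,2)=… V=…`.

span = t_max - t_min = 2.92 - 0.47 = 2.450
L(1,2) = 255, L_eff = 255/255 = 1.000000
t(1,2) = 2.92 - 2.450·1.000000 = 0.470
Σt over all 3·4 pixels = 28604/1275 ≈ 22.4345098
V = pitch²·Σt = 0.96²·28604/1275 = 20.676

t(1,2)=0.470 V=20.676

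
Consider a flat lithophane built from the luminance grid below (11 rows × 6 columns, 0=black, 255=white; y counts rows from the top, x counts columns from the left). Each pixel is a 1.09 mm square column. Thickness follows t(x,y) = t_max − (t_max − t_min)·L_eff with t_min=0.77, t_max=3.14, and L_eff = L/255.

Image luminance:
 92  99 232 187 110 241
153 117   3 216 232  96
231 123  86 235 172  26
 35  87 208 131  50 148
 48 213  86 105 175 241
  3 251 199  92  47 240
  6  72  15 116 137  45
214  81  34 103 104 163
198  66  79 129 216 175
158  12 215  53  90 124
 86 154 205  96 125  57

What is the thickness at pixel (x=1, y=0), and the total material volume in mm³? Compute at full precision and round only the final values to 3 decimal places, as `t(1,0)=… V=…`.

t(1,0)=2.220 V=154.151

span = t_max - t_min = 3.14 - 0.77 = 2.370
L(1,0) = 99, L_eff = 99/255 = 0.388235
t(1,0) = 3.14 - 2.370·0.388235 = 2.220
Σt over all 11·6 pixels = 551419/4250 ≈ 129.7456471
V = pitch²·Σt = 1.09²·551419/4250 = 154.151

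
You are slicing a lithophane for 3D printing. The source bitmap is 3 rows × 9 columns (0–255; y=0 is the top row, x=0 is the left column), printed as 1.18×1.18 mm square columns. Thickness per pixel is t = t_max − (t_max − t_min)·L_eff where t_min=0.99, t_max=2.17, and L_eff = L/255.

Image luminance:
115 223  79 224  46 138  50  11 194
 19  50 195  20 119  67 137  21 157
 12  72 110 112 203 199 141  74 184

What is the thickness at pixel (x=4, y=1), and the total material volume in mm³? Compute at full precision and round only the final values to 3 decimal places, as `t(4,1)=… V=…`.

t(4,1)=1.619 V=62.431

span = t_max - t_min = 2.17 - 0.99 = 1.180
L(4,1) = 119, L_eff = 119/255 = 0.466667
t(4,1) = 2.17 - 1.180·0.466667 = 1.619
Σt over all 3·9 pixels = 1143349/25500 ≈ 44.8372157
V = pitch²·Σt = 1.18²·1143349/25500 = 62.431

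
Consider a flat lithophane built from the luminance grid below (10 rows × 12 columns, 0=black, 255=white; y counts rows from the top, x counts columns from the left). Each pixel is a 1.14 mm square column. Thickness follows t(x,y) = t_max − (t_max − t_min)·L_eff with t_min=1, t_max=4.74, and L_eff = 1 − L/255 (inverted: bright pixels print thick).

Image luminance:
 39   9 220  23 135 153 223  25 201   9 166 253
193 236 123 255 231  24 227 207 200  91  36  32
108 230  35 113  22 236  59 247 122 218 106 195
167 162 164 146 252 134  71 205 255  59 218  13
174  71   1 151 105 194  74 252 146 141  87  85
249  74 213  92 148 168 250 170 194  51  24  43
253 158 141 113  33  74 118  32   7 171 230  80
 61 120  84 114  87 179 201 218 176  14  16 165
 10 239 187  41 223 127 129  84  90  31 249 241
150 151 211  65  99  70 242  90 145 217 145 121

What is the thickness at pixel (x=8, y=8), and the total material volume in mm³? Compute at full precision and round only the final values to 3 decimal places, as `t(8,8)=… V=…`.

span = t_max - t_min = 4.74 - 1 = 3.740
L(8,8) = 90, L_eff = 1 - 90/255 = 0.647059 (inverted)
t(8,8) = 4.74 - 3.740·0.647059 = 2.320
Σt over all 10·12 pixels = 268277/750 ≈ 357.7026667
V = pitch²·Σt = 1.14²·268277/750 = 464.870

t(8,8)=2.320 V=464.870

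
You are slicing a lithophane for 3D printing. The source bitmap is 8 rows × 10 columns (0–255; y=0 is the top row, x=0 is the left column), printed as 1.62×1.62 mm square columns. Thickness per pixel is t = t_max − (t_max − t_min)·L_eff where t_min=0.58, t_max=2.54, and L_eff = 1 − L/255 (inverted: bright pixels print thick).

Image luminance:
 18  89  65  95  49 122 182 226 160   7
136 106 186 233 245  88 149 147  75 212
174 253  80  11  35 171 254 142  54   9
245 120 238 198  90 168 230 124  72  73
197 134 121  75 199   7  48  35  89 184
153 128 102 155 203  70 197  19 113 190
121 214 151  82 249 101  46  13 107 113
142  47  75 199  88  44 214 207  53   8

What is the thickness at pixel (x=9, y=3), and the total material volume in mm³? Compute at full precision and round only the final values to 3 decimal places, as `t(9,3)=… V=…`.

span = t_max - t_min = 2.54 - 0.58 = 1.960
L(9,3) = 73, L_eff = 1 - 73/255 = 0.713725 (inverted)
t(9,3) = 2.54 - 1.960·0.713725 = 1.141
Σt over all 8·10 pixels = 786976/6375 ≈ 123.4472157
V = pitch²·Σt = 1.62²·786976/6375 = 323.975

t(9,3)=1.141 V=323.975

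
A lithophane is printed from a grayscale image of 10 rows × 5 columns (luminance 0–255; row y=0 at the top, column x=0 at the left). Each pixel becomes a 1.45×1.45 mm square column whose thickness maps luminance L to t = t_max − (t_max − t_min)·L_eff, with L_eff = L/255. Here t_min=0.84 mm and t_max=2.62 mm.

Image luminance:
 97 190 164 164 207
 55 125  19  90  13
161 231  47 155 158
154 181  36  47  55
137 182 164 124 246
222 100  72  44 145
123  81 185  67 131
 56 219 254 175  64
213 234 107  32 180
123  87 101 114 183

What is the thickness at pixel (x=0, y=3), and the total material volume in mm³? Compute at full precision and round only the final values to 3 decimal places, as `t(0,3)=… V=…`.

span = t_max - t_min = 2.62 - 0.84 = 1.780
L(0,3) = 154, L_eff = 154/255 = 0.603922
t(0,3) = 2.62 - 1.780·0.603922 = 1.545
Σt over all 10·5 pixels = 545252/6375 ≈ 85.5297255
V = pitch²·Σt = 1.45²·545252/6375 = 179.826

t(0,3)=1.545 V=179.826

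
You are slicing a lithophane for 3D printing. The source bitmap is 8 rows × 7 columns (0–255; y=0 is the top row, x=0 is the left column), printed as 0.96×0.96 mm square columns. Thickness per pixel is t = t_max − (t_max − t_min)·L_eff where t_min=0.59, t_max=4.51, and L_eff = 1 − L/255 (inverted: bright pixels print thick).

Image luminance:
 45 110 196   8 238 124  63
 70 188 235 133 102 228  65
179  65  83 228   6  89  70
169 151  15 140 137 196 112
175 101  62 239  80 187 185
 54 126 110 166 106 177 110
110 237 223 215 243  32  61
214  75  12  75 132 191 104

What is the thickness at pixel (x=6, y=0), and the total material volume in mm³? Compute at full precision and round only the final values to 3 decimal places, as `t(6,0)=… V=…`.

t(6,0)=1.558 V=133.120

span = t_max - t_min = 4.51 - 0.59 = 3.920
L(6,0) = 63, L_eff = 1 - 63/255 = 0.752941 (inverted)
t(6,0) = 4.51 - 3.920·0.752941 = 1.558
Σt over all 8·7 pixels = 920836/6375 ≈ 144.4448627
V = pitch²·Σt = 0.96²·920836/6375 = 133.120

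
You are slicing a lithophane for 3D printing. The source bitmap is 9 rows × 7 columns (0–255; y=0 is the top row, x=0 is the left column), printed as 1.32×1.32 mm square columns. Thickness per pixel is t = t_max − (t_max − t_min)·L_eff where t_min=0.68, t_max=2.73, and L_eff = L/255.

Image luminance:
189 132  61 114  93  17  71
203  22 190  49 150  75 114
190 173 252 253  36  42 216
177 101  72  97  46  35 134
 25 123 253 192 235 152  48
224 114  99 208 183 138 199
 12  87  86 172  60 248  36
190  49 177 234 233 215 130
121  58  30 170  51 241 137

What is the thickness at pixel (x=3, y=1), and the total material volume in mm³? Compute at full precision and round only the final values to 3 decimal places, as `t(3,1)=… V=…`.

span = t_max - t_min = 2.73 - 0.68 = 2.050
L(3,1) = 49, L_eff = 49/255 = 0.192157
t(3,1) = 2.73 - 2.050·0.192157 = 2.336
Σt over all 9·7 pixels = 107911/1020 ≈ 105.7950980
V = pitch²·Σt = 1.32²·107911/1020 = 184.337

t(3,1)=2.336 V=184.337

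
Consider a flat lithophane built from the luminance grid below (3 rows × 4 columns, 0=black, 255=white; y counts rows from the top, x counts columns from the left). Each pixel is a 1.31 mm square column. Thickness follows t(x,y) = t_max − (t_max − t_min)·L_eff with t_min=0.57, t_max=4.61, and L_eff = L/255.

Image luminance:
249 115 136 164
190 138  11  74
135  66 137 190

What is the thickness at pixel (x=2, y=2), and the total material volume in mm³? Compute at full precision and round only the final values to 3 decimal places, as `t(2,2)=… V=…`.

span = t_max - t_min = 4.61 - 0.57 = 4.040
L(2,2) = 137, L_eff = 137/255 = 0.537255
t(2,2) = 4.61 - 4.040·0.537255 = 2.439
Σt over all 3·4 pixels = 12704/425 ≈ 29.8917647
V = pitch²·Σt = 1.31²·12704/425 = 51.297

t(2,2)=2.439 V=51.297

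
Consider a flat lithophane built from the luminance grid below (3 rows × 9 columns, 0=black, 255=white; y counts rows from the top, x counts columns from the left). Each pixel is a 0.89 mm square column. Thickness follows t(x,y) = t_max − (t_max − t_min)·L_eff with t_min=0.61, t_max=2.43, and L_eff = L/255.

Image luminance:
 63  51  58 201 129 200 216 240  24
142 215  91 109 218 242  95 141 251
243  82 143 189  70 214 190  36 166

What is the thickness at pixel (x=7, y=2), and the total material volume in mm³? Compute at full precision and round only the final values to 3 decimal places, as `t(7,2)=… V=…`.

t(7,2)=2.173 V=29.249

span = t_max - t_min = 2.43 - 0.61 = 1.820
L(7,2) = 36, L_eff = 36/255 = 0.141176
t(7,2) = 2.43 - 1.820·0.141176 = 2.173
Σt over all 3·9 pixels = 941597/25500 ≈ 36.9253725
V = pitch²·Σt = 0.89²·941597/25500 = 29.249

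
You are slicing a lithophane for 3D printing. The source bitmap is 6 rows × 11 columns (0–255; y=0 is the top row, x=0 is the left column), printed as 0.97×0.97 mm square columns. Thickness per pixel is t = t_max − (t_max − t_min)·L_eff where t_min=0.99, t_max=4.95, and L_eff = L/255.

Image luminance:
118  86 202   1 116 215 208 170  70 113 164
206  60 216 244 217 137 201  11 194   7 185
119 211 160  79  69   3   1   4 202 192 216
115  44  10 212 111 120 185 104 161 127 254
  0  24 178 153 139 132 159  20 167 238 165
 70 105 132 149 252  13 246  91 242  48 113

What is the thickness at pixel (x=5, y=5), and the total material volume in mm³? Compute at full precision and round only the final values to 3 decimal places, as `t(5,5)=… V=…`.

t(5,5)=4.748 V=180.622

span = t_max - t_min = 4.95 - 0.99 = 3.960
L(5,5) = 13, L_eff = 13/255 = 0.050980
t(5,5) = 4.95 - 3.960·0.050980 = 4.748
Σt over all 6·11 pixels = 815859/4250 ≈ 191.9668235
V = pitch²·Σt = 0.97²·815859/4250 = 180.622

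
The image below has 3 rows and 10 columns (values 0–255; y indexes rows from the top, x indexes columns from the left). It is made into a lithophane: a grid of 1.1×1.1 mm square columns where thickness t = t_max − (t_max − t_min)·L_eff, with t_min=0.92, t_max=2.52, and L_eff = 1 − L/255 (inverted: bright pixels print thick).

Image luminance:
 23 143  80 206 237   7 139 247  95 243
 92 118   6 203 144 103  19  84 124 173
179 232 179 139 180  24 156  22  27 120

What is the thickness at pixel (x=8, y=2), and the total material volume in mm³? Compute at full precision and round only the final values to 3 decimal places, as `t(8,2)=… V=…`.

t(8,2)=1.089 V=61.821

span = t_max - t_min = 2.52 - 0.92 = 1.600
L(8,2) = 27, L_eff = 1 - 27/255 = 0.894118 (inverted)
t(8,2) = 2.52 - 1.600·0.894118 = 1.089
Σt over all 3·10 pixels = 21714/425 ≈ 51.0917647
V = pitch²·Σt = 1.1²·21714/425 = 61.821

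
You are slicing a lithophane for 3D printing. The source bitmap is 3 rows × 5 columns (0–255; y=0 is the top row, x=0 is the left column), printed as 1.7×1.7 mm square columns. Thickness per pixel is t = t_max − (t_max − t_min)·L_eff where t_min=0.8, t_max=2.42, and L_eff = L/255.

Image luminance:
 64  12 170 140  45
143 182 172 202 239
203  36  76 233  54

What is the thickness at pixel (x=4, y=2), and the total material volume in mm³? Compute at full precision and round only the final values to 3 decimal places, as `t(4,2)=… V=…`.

t(4,2)=2.077 V=68.719

span = t_max - t_min = 2.42 - 0.8 = 1.620
L(4,2) = 54, L_eff = 54/255 = 0.211765
t(4,2) = 2.42 - 1.620·0.211765 = 2.077
Σt over all 3·5 pixels = 50529/2125 ≈ 23.7783529
V = pitch²·Σt = 1.7²·50529/2125 = 68.719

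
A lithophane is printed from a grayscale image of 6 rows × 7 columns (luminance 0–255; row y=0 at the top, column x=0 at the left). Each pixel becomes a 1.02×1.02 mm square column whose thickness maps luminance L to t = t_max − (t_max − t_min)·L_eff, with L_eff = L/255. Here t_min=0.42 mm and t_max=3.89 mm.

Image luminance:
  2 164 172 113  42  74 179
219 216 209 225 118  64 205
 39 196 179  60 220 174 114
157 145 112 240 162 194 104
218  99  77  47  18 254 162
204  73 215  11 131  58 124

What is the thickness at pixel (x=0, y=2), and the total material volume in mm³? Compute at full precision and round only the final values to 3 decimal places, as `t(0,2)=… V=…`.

span = t_max - t_min = 3.89 - 0.42 = 3.470
L(0,2) = 39, L_eff = 39/255 = 0.152941
t(0,2) = 3.89 - 3.470·0.152941 = 3.359
Σt over all 6·7 pixels = 2157407/25500 ≈ 84.6041961
V = pitch²·Σt = 1.02²·2157407/25500 = 88.022

t(0,2)=3.359 V=88.022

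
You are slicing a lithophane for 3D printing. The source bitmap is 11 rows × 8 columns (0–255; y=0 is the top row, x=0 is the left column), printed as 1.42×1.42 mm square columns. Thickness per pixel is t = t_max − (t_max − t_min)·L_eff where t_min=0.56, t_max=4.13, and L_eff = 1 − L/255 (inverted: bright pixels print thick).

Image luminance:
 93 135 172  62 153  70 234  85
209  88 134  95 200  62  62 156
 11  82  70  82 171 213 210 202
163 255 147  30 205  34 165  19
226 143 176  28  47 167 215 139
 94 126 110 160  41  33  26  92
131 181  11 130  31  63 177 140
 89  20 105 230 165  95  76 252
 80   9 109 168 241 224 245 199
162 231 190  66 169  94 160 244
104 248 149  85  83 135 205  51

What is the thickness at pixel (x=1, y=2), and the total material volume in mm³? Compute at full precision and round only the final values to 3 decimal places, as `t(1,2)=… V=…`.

span = t_max - t_min = 4.13 - 0.56 = 3.570
L(1,2) = 82, L_eff = 1 - 82/255 = 0.678431 (inverted)
t(1,2) = 4.13 - 3.570·0.678431 = 1.708
Σt over all 11·8 pixels = 209.426
V = pitch²·Σt = 1.42²·209.426 = 422.287

t(1,2)=1.708 V=422.287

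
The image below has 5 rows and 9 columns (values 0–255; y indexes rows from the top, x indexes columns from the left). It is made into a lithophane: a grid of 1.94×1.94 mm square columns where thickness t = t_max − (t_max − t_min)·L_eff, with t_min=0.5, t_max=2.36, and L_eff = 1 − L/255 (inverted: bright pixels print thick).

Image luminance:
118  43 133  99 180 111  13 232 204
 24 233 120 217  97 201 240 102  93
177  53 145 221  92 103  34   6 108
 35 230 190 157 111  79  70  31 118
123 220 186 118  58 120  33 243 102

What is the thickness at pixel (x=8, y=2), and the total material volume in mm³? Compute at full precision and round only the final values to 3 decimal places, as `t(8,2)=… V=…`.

t(8,2)=1.288 V=239.044

span = t_max - t_min = 2.36 - 0.5 = 1.860
L(8,2) = 108, L_eff = 1 - 108/255 = 0.576471 (inverted)
t(8,2) = 2.36 - 1.860·0.576471 = 1.288
Σt over all 5·9 pixels = 134969/2125 ≈ 63.5148235
V = pitch²·Σt = 1.94²·134969/2125 = 239.044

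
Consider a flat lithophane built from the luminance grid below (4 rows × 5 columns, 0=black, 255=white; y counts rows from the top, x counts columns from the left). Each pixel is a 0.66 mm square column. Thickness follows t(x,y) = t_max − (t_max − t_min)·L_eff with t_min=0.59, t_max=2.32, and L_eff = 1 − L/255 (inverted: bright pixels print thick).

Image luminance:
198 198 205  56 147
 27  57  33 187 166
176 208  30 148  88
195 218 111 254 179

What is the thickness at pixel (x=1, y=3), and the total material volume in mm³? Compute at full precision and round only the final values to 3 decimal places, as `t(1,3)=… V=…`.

span = t_max - t_min = 2.32 - 0.59 = 1.730
L(1,3) = 218, L_eff = 1 - 218/255 = 0.145098 (inverted)
t(1,3) = 2.32 - 1.730·0.145098 = 2.069
Σt over all 4·5 pixels = 799313/25500 ≈ 31.3456078
V = pitch²·Σt = 0.66²·799313/25500 = 13.654

t(1,3)=2.069 V=13.654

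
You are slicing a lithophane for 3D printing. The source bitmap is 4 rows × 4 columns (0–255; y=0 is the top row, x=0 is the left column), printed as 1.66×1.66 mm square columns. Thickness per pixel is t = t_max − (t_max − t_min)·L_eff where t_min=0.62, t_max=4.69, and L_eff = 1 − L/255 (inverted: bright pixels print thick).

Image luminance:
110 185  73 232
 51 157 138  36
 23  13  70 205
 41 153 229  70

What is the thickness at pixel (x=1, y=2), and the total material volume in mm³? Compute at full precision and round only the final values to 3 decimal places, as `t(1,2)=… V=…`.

span = t_max - t_min = 4.69 - 0.62 = 4.070
L(1,2) = 13, L_eff = 1 - 13/255 = 0.949020 (inverted)
t(1,2) = 4.69 - 4.070·0.949020 = 0.827
Σt over all 4·4 pixels = 489931/12750 ≈ 38.4259608
V = pitch²·Σt = 1.66²·489931/12750 = 105.887

t(1,2)=0.827 V=105.887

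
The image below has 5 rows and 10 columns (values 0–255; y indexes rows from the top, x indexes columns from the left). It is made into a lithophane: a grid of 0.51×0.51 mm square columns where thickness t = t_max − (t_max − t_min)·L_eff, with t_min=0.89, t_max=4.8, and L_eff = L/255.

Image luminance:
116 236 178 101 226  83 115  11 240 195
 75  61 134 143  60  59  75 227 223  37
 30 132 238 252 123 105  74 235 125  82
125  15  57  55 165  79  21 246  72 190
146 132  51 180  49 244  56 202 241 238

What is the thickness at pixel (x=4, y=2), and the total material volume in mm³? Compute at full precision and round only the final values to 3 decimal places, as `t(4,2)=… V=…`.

t(4,2)=2.914 V=36.281

span = t_max - t_min = 4.8 - 0.89 = 3.910
L(4,2) = 123, L_eff = 123/255 = 0.482353
t(4,2) = 4.8 - 3.910·0.482353 = 2.914
Σt over all 5·10 pixels = 139.49
V = pitch²·Σt = 0.51²·139.49 = 36.281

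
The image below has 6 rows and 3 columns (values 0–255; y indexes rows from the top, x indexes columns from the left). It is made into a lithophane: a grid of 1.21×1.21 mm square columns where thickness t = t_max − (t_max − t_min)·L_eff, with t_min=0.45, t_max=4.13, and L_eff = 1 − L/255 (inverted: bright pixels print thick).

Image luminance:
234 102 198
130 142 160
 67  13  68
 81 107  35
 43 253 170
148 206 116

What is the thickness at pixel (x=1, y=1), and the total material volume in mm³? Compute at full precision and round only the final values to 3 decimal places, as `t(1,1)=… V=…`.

span = t_max - t_min = 4.13 - 0.45 = 3.680
L(1,1) = 142, L_eff = 1 - 142/255 = 0.443137 (inverted)
t(1,1) = 4.13 - 3.680·0.443137 = 2.499
Σt over all 6·3 pixels = 521507/12750 ≈ 40.9025098
V = pitch²·Σt = 1.21²·521507/12750 = 59.885

t(1,1)=2.499 V=59.885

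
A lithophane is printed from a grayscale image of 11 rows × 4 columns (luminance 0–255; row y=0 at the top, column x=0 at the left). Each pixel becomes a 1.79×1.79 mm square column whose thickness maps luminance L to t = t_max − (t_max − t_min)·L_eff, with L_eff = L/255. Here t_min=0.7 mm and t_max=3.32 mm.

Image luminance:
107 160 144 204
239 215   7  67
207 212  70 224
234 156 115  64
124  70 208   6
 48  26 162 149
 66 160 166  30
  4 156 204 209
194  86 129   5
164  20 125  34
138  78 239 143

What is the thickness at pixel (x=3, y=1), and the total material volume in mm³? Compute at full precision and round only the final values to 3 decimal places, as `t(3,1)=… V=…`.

span = t_max - t_min = 3.32 - 0.7 = 2.620
L(3,1) = 67, L_eff = 67/255 = 0.262745
t(3,1) = 3.32 - 2.620·0.262745 = 2.632
Σt over all 11·4 pixels = 188852/2125 ≈ 88.8715294
V = pitch²·Σt = 1.79²·188852/2125 = 284.753

t(3,1)=2.632 V=284.753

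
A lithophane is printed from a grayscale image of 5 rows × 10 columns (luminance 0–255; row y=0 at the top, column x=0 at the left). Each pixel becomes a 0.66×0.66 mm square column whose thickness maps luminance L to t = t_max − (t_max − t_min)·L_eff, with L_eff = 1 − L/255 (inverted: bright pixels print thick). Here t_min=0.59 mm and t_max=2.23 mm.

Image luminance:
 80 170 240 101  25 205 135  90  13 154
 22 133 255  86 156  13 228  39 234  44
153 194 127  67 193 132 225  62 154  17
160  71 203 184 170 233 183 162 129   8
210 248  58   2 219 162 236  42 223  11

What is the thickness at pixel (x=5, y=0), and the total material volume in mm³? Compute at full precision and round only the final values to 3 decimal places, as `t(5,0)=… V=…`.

t(5,0)=1.908 V=31.511

span = t_max - t_min = 2.23 - 0.59 = 1.640
L(5,0) = 205, L_eff = 1 - 205/255 = 0.196078 (inverted)
t(5,0) = 2.23 - 1.640·0.196078 = 1.908
Σt over all 5·10 pixels = 922327/12750 ≈ 72.3393725
V = pitch²·Σt = 0.66²·922327/12750 = 31.511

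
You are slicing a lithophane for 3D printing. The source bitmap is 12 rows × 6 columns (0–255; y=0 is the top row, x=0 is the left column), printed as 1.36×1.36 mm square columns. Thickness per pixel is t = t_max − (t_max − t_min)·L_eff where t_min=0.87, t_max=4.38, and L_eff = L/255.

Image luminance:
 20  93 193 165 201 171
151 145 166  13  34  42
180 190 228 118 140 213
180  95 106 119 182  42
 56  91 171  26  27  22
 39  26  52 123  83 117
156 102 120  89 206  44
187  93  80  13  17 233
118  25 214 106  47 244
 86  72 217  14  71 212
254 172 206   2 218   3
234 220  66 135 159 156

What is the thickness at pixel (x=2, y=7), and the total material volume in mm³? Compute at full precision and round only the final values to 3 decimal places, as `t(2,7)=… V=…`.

t(2,7)=3.279 V=364.061

span = t_max - t_min = 4.38 - 0.87 = 3.510
L(2,7) = 80, L_eff = 80/255 = 0.313725
t(2,7) = 4.38 - 3.510·0.313725 = 3.279
Σt over all 12·6 pixels = 1673073/8500 ≈ 196.8321176
V = pitch²·Σt = 1.36²·1673073/8500 = 364.061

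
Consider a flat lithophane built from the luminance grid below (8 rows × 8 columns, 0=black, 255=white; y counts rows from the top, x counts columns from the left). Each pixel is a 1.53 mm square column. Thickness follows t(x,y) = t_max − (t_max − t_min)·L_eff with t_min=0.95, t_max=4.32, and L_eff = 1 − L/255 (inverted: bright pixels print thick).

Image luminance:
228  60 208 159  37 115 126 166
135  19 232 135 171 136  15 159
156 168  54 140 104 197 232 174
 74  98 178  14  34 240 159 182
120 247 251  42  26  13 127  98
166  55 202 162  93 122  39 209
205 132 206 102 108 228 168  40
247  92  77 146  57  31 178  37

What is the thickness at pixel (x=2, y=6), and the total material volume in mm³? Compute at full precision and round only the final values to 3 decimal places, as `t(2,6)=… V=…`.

span = t_max - t_min = 4.32 - 0.95 = 3.370
L(2,6) = 206, L_eff = 1 - 206/255 = 0.192157 (inverted)
t(2,6) = 4.32 - 3.370·0.192157 = 3.672
Σt over all 8·8 pixels = 1452649/8500 ≈ 170.8998824
V = pitch²·Σt = 1.53²·1452649/8500 = 400.060

t(2,6)=3.672 V=400.060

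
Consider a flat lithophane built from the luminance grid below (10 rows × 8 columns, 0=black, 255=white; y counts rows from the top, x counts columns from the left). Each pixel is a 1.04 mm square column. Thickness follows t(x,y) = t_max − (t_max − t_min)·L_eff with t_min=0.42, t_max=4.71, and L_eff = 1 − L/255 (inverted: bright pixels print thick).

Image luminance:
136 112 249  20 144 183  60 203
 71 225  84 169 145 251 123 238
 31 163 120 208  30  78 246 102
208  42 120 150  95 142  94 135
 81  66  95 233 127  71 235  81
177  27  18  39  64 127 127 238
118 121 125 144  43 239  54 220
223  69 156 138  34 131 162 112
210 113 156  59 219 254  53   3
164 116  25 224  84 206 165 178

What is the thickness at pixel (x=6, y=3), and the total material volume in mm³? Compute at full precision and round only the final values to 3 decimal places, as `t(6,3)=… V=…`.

t(6,3)=2.001 V=227.421

span = t_max - t_min = 4.71 - 0.42 = 4.290
L(6,3) = 94, L_eff = 1 - 94/255 = 0.631373 (inverted)
t(6,3) = 4.71 - 4.290·0.631373 = 2.001
Σt over all 10·8 pixels = 1787243/8500 ≈ 210.2638824
V = pitch²·Σt = 1.04²·1787243/8500 = 227.421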